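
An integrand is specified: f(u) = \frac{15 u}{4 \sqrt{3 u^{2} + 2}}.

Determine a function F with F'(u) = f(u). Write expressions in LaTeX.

An antiderivative is F(u) = \frac{5 \sqrt{3 u^{2} + 2}}{4}.

f matches the chain-rule pattern g'(h)*h' with inner function h(u) = 3 u^{2} + 2; substituting w = h(u) collapses the integral.
Check: d/du[\frac{5 \sqrt{3 u^{2} + 2}}{4}] = \frac{15 u}{4 \sqrt{3 u^{2} + 2}} = f(u).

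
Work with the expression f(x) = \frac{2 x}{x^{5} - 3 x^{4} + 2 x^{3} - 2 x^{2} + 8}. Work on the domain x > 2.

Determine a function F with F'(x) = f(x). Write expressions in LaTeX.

An antiderivative is F(x) = - \frac{\log{\left(x - 2 \right)}}{9} - \frac{2 \log{\left(x + 1 \right)}}{27} + \frac{5 \log{\left(x^{2} + 2 \right)}}{54} - \frac{\sqrt{2} \operatorname{atan}{\left(\frac{\sqrt{2} x}{2} \right)}}{27} - \frac{2}{9 x - 18}.

Factor the denominator (\left(x - 2\right)^{2} \left(x + 1\right) \left(x^{2} + 2\right)) and decompose: f = \frac{5 x - 2}{27 \left(x^{2} + 2\right)} - \frac{2}{27 \left(x + 1\right)} - \frac{1}{9 \left(x - 2\right)} + \frac{2}{9 \left(x - 2\right)^{2}}; each piece integrates to a log, atan, or power term.
Check: d/dx[- \frac{\log{\left(x - 2 \right)}}{9} - \frac{2 \log{\left(x + 1 \right)}}{27} + \frac{5 \log{\left(x^{2} + 2 \right)}}{54} - \frac{\sqrt{2} \operatorname{atan}{\left(\frac{\sqrt{2} x}{2} \right)}}{27} - \frac{2}{9 x - 18}] = \frac{2 x}{x^{5} - 3 x^{4} + 2 x^{3} - 2 x^{2} + 8} = f(x).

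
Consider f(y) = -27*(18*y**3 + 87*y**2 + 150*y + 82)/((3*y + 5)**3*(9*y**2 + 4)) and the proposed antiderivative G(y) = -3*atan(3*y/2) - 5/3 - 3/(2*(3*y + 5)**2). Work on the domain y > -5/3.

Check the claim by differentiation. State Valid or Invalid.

d/dy[G] = (-486*y**3 - 2349*y**2 - 4050*y - 2214)/(243*y**5 + 1215*y**4 + 2133*y**3 + 1665*y**2 + 900*y + 500)
This equals f(y) exactly, so the claim holds.

Valid. The derivative of G reproduces f.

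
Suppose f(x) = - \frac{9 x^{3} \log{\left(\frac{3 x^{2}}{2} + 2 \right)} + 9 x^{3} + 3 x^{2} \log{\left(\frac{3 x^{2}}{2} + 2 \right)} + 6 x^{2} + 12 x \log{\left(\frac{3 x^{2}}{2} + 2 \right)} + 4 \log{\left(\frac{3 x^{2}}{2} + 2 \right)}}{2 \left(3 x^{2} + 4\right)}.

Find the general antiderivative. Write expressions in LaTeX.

Recognize the product-rule pattern: f = u'v + uv' with u = - \frac{3 x^{2}}{4} - \frac{x}{2}, v = \log{\left(\frac{3 x^{2}}{2} + 2 \right)}, so integration by parts undoes it.
Check: d/dx[- \frac{3 x^{2} \log{\left(\frac{3 x^{2}}{2} + 2 \right)}}{4} - \frac{x \log{\left(\frac{3 x^{2}}{2} + 2 \right)}}{2}] = \frac{- 9 x^{3} \log{\left(\frac{3 x^{2}}{2} + 2 \right)} - 9 x^{3} - 3 x^{2} \log{\left(\frac{3 x^{2}}{2} + 2 \right)} - 6 x^{2} - 12 x \log{\left(\frac{3 x^{2}}{2} + 2 \right)} - 4 \log{\left(\frac{3 x^{2}}{2} + 2 \right)}}{6 x^{2} + 8}, which equals f(x).

F(x) = - \frac{3 x^{2} \log{\left(\frac{3 x^{2}}{2} + 2 \right)}}{4} - \frac{x \log{\left(\frac{3 x^{2}}{2} + 2 \right)}}{2} + C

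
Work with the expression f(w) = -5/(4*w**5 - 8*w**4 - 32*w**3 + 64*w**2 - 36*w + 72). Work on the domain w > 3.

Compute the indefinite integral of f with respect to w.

The denominator factors as 4*(w - 3)*(w - 2)*(w + 3)*(w**2 + 1); partial fractions split f into directly integrable pieces: -(w + 2)/(40*(w**2 + 1)) - 1/(240*(w + 3)) + 1/(20*(w - 2)) - 1/(48*(w - 3)).
Check: d/dw[-log(w - 3)/48 + log(w - 2)/20 - log(w + 3)/240 - log(w**2 + 1)/80 - atan(w)/20] = -5/(4*w**5 - 8*w**4 - 32*w**3 + 64*w**2 - 36*w + 72) = f(w).

F(w) = -log(w - 3)/48 + log(w - 2)/20 - log(w + 3)/240 - log(w**2 + 1)/80 - atan(w)/20 + C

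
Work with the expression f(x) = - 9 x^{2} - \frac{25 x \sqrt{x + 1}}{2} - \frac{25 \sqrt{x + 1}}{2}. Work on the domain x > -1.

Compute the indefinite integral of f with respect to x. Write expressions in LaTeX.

F(x) = - 3 x^{3} - 5 x^{2} \sqrt{x + 1} - 10 x \sqrt{x + 1} - 5 \sqrt{x + 1} + C

The integrand splits into summands that can be handled one at a time.
Check: d/dx[- 3 x^{3} - 5 x^{2} \sqrt{x + 1} - 10 x \sqrt{x + 1} - 5 \sqrt{x + 1}] = \frac{- 18 x^{2} \sqrt{x + 1} - 25 x^{2} - 50 x - 25}{2 \sqrt{x + 1}}, which equals f(x).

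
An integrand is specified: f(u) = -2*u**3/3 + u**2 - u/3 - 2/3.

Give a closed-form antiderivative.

The integrand splits into summands that can be handled one at a time.
Check: d/du[-u**4/6 + u**3/3 - u**2/6 - 2*u/3] = -2*u**3/3 + u**2 - u/3 - 2/3 = f(u).

An antiderivative is F(u) = -u**4/6 + u**3/3 - u**2/6 - 2*u/3.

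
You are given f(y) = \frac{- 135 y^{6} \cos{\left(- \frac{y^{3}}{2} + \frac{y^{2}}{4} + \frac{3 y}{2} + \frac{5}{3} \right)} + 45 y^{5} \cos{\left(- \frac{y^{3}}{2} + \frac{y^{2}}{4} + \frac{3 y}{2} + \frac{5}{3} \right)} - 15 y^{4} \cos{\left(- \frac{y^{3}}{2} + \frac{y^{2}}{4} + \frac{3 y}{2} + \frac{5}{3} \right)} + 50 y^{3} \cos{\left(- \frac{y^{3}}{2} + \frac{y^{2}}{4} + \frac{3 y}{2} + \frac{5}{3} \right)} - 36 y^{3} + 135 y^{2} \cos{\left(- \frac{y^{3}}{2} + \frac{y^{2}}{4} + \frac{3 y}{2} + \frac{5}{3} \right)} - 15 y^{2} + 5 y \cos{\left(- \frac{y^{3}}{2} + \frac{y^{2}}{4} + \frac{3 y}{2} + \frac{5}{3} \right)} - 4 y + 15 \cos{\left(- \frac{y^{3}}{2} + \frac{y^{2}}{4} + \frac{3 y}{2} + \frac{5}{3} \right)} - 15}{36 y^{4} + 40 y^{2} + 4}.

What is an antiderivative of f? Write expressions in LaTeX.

An antiderivative is F(y) = - \frac{\log{\left(y^{2} + 1 \right)}}{2} + \frac{5 \sin{\left(- \frac{y^{3}}{2} + \frac{y^{2}}{4} + \frac{3 y}{2} + \frac{5}{3} \right)}}{2} - \frac{5 \operatorname{atan}{\left(3 y \right)}}{4}.

Recover f(y) by differentiating a candidate F(y); any mismatch rules it out.
Check: d/dy[- \frac{\log{\left(y^{2} + 1 \right)}}{2} + \frac{5 \sin{\left(- \frac{y^{3}}{2} + \frac{y^{2}}{4} + \frac{3 y}{2} + \frac{5}{3} \right)}}{2} - \frac{5 \operatorname{atan}{\left(3 y \right)}}{4}] = \frac{- 135 y^{6} \cos{\left(- \frac{y^{3}}{2} + \frac{y^{2}}{4} + \frac{3 y}{2} + \frac{5}{3} \right)} + 45 y^{5} \cos{\left(- \frac{y^{3}}{2} + \frac{y^{2}}{4} + \frac{3 y}{2} + \frac{5}{3} \right)} - 15 y^{4} \cos{\left(- \frac{y^{3}}{2} + \frac{y^{2}}{4} + \frac{3 y}{2} + \frac{5}{3} \right)} + 50 y^{3} \cos{\left(- \frac{y^{3}}{2} + \frac{y^{2}}{4} + \frac{3 y}{2} + \frac{5}{3} \right)} - 36 y^{3} + 135 y^{2} \cos{\left(- \frac{y^{3}}{2} + \frac{y^{2}}{4} + \frac{3 y}{2} + \frac{5}{3} \right)} - 15 y^{2} + 5 y \cos{\left(- \frac{y^{3}}{2} + \frac{y^{2}}{4} + \frac{3 y}{2} + \frac{5}{3} \right)} - 4 y + 15 \cos{\left(- \frac{y^{3}}{2} + \frac{y^{2}}{4} + \frac{3 y}{2} + \frac{5}{3} \right)} - 15}{36 y^{4} + 40 y^{2} + 4} = f(y).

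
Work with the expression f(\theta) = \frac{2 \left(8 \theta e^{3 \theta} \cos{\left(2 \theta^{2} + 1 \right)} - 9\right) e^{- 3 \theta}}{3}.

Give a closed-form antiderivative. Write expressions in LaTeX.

An antiderivative is F(\theta) = \frac{2 \left(2 e^{3 \theta} \sin{\left(2 \theta^{2} + 1 \right)} + 3\right) e^{- 3 \theta}}{3}.

A first test for any F(\theta): its \theta-derivative must equal f(\theta) identically.
Check: d/d\theta[\frac{2 \left(2 e^{3 \theta} \sin{\left(2 \theta^{2} + 1 \right)} + 3\right) e^{- 3 \theta}}{3}] = \frac{\left(16 \theta e^{3 \theta} \cos{\left(2 \theta^{2} + 1 \right)} - 18\right) e^{- 3 \theta}}{3}, which equals f(\theta).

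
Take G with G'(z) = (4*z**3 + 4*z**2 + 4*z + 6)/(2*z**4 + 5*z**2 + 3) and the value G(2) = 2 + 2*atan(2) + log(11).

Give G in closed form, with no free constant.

G(z) = log(2*z**2 + 3) + 2*atan(z) + 2

Whatever form G(z) takes, its d/dz must return the stated G'(z).
A general antiderivative is log(2*z**2 + 3) + 2*atan(z) + C.
The condition gives C = 2 + 2*atan(2) + log(11) - (2*atan(2) + log(11)) = 2.
So G(z) = log(2*z**2 + 3) + 2*atan(z) + 2.
Check: d/dz[log(2*z**2 + 3) + 2*atan(z) + 2] = (4*z**3 + 4*z**2 + 4*z + 6)/(2*z**4 + 5*z**2 + 3) = G'(z).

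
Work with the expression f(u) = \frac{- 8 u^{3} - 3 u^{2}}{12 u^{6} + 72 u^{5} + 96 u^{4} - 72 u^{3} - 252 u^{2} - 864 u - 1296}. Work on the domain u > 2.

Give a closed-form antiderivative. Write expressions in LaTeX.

An antiderivative is F(u) = - \frac{19 \log{\left(u - 2 \right)}}{2100} - \frac{13 \log{\left(u + 2 \right)}}{84} + \frac{137 \log{\left(u + 3 \right)}}{800} - \frac{5 \log{\left(u^{2} + 3 \right)}}{1344} - \frac{3 \sqrt{3} \operatorname{atan}{\left(\frac{\sqrt{3} u}{3} \right)}}{224} - \frac{21}{80 u + 240}.

The denominator factors as 12 \left(u - 2\right) \left(u + 2\right) \left(u + 3\right)^{2} \left(u^{2} + 3\right); partial fractions split f into directly integrable pieces: - \frac{5 u + 27}{672 \left(u^{2} + 3\right)} + \frac{137}{800 \left(u + 3\right)} + \frac{21}{80 \left(u + 3\right)^{2}} - \frac{13}{84 \left(u + 2\right)} - \frac{19}{2100 \left(u - 2\right)}.
Check: d/du[- \frac{19 \log{\left(u - 2 \right)}}{2100} - \frac{13 \log{\left(u + 2 \right)}}{84} + \frac{137 \log{\left(u + 3 \right)}}{800} - \frac{5 \log{\left(u^{2} + 3 \right)}}{1344} - \frac{3 \sqrt{3} \operatorname{atan}{\left(\frac{\sqrt{3} u}{3} \right)}}{224} - \frac{21}{80 u + 240}] = \frac{- 8 u^{3} - 3 u^{2}}{12 u^{6} + 72 u^{5} + 96 u^{4} - 72 u^{3} - 252 u^{2} - 864 u - 1296} = f(u).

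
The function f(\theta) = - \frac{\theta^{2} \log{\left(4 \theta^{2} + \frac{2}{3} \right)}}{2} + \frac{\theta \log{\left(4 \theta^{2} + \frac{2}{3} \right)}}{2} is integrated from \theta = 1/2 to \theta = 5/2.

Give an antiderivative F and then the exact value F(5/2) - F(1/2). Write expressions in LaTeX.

Antiderivative: F(\theta) = - \frac{\theta^{3} \log{\left(2 \theta^{2} + \frac{1}{3} \right)}}{6} - \frac{\theta^{3} \log{\left(2 \right)}}{6} + \frac{\theta^{3}}{9} + \frac{\theta^{2} \log{\left(2 \theta^{2} + \frac{1}{3} \right)}}{4} - \frac{\theta^{2}}{4} + \frac{\theta^{2} \log{\left(2 \right)}}{4} - \frac{\theta}{18} + \frac{\log{\left(\theta^{2} + \frac{1}{6} \right)}}{24} + \frac{\sqrt{6} \operatorname{atan}{\left(\sqrt{6} \theta \right)}}{108}; value = - \frac{25 \log{\left(\frac{77}{3} \right)}}{24} - \frac{\log{\left(\frac{5}{3} \right)}}{24} - \frac{\sqrt{6} \operatorname{atan}{\left(\frac{\sqrt{6}}{2} \right)}}{108} + \frac{\sqrt{6} \operatorname{atan}{\left(\frac{5 \sqrt{6}}{2} \right)}}{108} - \frac{\log{\left(\frac{5}{12} \right)}}{24} + \frac{\log{\left(\frac{77}{12} \right)}}{24} + \frac{1}{9}

Integrate term by term and add the pieces.
F(\theta) = - \frac{\theta^{3} \log{\left(2 \theta^{2} + \frac{1}{3} \right)}}{6} - \frac{\theta^{3} \log{\left(2 \right)}}{6} + \frac{\theta^{3}}{9} + \frac{\theta^{2} \log{\left(2 \theta^{2} + \frac{1}{3} \right)}}{4} - \frac{\theta^{2}}{4} + \frac{\theta^{2} \log{\left(2 \right)}}{4} - \frac{\theta}{18} + \frac{\log{\left(\theta^{2} + \frac{1}{6} \right)}}{24} + \frac{\sqrt{6} \operatorname{atan}{\left(\sqrt{6} \theta \right)}}{108} is an antiderivative of f.
Check: d/d\theta[- \frac{\theta^{3} \log{\left(2 \theta^{2} + \frac{1}{3} \right)}}{6} - \frac{\theta^{3} \log{\left(2 \right)}}{6} + \frac{\theta^{3}}{9} + \frac{\theta^{2} \log{\left(2 \theta^{2} + \frac{1}{3} \right)}}{4} - \frac{\theta^{2}}{4} + \frac{\theta^{2} \log{\left(2 \right)}}{4} - \frac{\theta}{18} + \frac{\log{\left(\theta^{2} + \frac{1}{6} \right)}}{24} + \frac{\sqrt{6} \operatorname{atan}{\left(\sqrt{6} \theta \right)}}{108}] = - \frac{\theta^{2} \log{\left(2 \theta^{2} + \frac{1}{3} \right)}}{2} - \frac{\theta^{2} \log{\left(2 \right)}}{2} + \frac{\theta \log{\left(2 \theta^{2} + \frac{1}{3} \right)}}{2} + \frac{\theta \log{\left(2 \right)}}{2}, which equals f(\theta).
F(5/2) = - \frac{25 \log{\left(\frac{77}{6} \right)}}{24} - \frac{25 \log{\left(2 \right)}}{24} + \frac{\sqrt{6} \operatorname{atan}{\left(\frac{5 \sqrt{6}}{2} \right)}}{108} + \frac{5}{144} + \frac{\log{\left(\frac{77}{12} \right)}}{24}; F(1/2) = - \frac{11}{144} + \frac{\log{\left(\frac{5}{12} \right)}}{24} + \frac{\log{\left(\frac{5}{6} \right)}}{24} + \frac{\sqrt{6} \operatorname{atan}{\left(\frac{\sqrt{6}}{2} \right)}}{108} + \frac{\log{\left(2 \right)}}{24}.
Integral = F(5/2) - F(1/2) = - \frac{25 \log{\left(\frac{77}{3} \right)}}{24} - \frac{\log{\left(\frac{5}{3} \right)}}{24} - \frac{\sqrt{6} \operatorname{atan}{\left(\frac{\sqrt{6}}{2} \right)}}{108} + \frac{\sqrt{6} \operatorname{atan}{\left(\frac{5 \sqrt{6}}{2} \right)}}{108} - \frac{\log{\left(\frac{5}{12} \right)}}{24} + \frac{\log{\left(\frac{77}{12} \right)}}{24} + \frac{1}{9}.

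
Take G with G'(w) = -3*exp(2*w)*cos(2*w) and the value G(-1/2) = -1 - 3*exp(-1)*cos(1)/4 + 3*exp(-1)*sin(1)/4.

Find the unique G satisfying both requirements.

G(w) = -3*exp(2*w)*sin(2*w)/4 - 3*exp(2*w)*cos(2*w)/4 - 1

The proposed G(w) is checked by its d/dw: the result must match the given G'(w).
A general antiderivative is -3*exp(2*w)*sin(2*w)/4 - 3*exp(2*w)*cos(2*w)/4 + C.
The condition gives C = -1 - 3*exp(-1)*cos(1)/4 + 3*exp(-1)*sin(1)/4 - (-3*exp(-1)*cos(1)/4 + 3*exp(-1)*sin(1)/4) = -1.
So G(w) = -3*exp(2*w)*sin(2*w)/4 - 3*exp(2*w)*cos(2*w)/4 - 1.
Check: d/dw[-3*exp(2*w)*sin(2*w)/4 - 3*exp(2*w)*cos(2*w)/4 - 1] = -3*exp(2*w)*cos(2*w) = G'(w).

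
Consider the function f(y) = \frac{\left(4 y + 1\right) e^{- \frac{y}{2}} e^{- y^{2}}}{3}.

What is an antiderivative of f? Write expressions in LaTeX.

An antiderivative is F(y) = - \frac{2 e^{- \frac{y}{2}} e^{- y^{2}}}{3}.

The substitution u = - y^{2} - \frac{y}{2} works: f is exactly (dF/du)*(du/dy) for that inner function.
Check: d/dy[- \frac{2 e^{- \frac{y}{2}} e^{- y^{2}}}{3}] = \frac{\left(4 y + 1\right) e^{- \frac{y}{2}} e^{- y^{2}}}{3} = f(y).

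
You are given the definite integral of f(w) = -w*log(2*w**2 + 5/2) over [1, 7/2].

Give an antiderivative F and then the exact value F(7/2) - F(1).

Since d/dw undoes antidifferentiation here, F'(w) = f(w) is required of F(w).
F(w) = (-4*w**2*log(2*w**2 + 5/2) + 4*w**2 - 5*log(4*w**2 + 5))/8 is an antiderivative of f.
Check: d/dw[(-4*w**2*log(2*w**2 + 5/2) + 4*w**2 - 5*log(4*w**2 + 5))/8] = -w*log(2*w**2 + 5/2) = f(w).
F(7/2) = -49*log(27)/8 - 5*log(54)/8 + 49/8; F(1) = -5*log(9)/8 - log(9/2)/2 + 1/2.
Integral = F(7/2) - F(1) = -49*log(27)/8 - 5*log(54)/8 + log(9/2)/2 + 5*log(9)/8 + 45/8.

Antiderivative: F(w) = (-4*w**2*log(2*w**2 + 5/2) + 4*w**2 - 5*log(4*w**2 + 5))/8; value = -49*log(27)/8 - 5*log(54)/8 + log(9/2)/2 + 5*log(9)/8 + 45/8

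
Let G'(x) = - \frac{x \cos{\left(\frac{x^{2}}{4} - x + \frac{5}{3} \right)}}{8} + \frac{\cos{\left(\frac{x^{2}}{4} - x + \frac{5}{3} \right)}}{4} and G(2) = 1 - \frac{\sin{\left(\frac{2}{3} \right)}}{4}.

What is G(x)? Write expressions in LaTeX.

The substitution u = \frac{x^{2}}{4} - x + \frac{5}{3} works: G'(x) is exactly (dG/du)*(du/dx) for that inner function.
A general antiderivative is - \frac{\sin{\left(\frac{x^{2}}{4} - x + \frac{5}{3} \right)}}{4} + C.
The condition gives C = 1 - \frac{\sin{\left(\frac{2}{3} \right)}}{4} - (- \frac{\sin{\left(\frac{2}{3} \right)}}{4}) = 1.
So G(x) = 1 - \frac{\sin{\left(\frac{x^{2}}{4} - x + \frac{5}{3} \right)}}{4}.
Check: d/dx[1 - \frac{\sin{\left(\frac{x^{2}}{4} - x + \frac{5}{3} \right)}}{4}] = - \frac{x \cos{\left(\frac{x^{2}}{4} - x + \frac{5}{3} \right)}}{8} + \frac{\cos{\left(\frac{x^{2}}{4} - x + \frac{5}{3} \right)}}{4} = G'(x).

G(x) = 1 - \frac{\sin{\left(\frac{x^{2}}{4} - x + \frac{5}{3} \right)}}{4}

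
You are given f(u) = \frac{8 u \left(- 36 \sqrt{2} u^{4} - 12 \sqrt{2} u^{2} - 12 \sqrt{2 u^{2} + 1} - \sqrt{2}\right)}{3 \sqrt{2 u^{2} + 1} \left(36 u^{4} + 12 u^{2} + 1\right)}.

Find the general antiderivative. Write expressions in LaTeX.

Differentiate the proposed F(u) back; it has to land on f(u) exactly.
Check: d/du[- \frac{4 \sqrt{4 u^{2} + 2}}{3} + \frac{4}{3 \left(3 u^{2} + \frac{1}{2}\right)}] = \frac{- 288 \sqrt{2} u^{5} - 96 \sqrt{2} u^{3} - 96 u \sqrt{2 u^{2} + 1} - 8 \sqrt{2} u}{108 u^{4} \sqrt{2 u^{2} + 1} + 36 u^{2} \sqrt{2 u^{2} + 1} + 3 \sqrt{2 u^{2} + 1}}, which equals f(u).

F(u) = - \frac{4 \sqrt{4 u^{2} + 2}}{3} + \frac{4}{3 \left(3 u^{2} + \frac{1}{2}\right)} + C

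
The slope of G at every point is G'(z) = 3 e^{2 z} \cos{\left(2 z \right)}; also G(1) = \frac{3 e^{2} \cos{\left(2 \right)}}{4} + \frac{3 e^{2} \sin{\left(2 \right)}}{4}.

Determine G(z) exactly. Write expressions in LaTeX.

G(z) = \frac{3 \left(\sin{\left(2 z \right)} + \cos{\left(2 z \right)}\right) e^{2 z}}{4}

Any candidate G(z) must reproduce the stated G'(z) exactly.
A general antiderivative is \frac{3 e^{2 z} \sin{\left(2 z \right)}}{4} + \frac{3 e^{2 z} \cos{\left(2 z \right)}}{4} + C.
The condition gives C = \frac{3 e^{2} \cos{\left(2 \right)}}{4} + \frac{3 e^{2} \sin{\left(2 \right)}}{4} - (\frac{3 e^{2} \cos{\left(2 \right)}}{4} + \frac{3 e^{2} \sin{\left(2 \right)}}{4}) = 0.
So G(z) = \frac{3 \left(\sin{\left(2 z \right)} + \cos{\left(2 z \right)}\right) e^{2 z}}{4}.
Check: d/dz[\frac{3 \left(\sin{\left(2 z \right)} + \cos{\left(2 z \right)}\right) e^{2 z}}{4}] = 3 e^{2 z} \cos{\left(2 z \right)} = G'(z).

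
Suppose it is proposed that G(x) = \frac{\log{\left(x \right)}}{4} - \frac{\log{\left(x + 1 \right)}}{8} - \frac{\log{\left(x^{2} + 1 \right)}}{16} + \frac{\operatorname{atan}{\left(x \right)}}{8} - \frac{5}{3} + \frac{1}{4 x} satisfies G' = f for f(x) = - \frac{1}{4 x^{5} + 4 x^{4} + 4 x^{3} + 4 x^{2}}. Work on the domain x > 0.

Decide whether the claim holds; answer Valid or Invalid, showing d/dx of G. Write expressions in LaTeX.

d/dx[G] = - \frac{1}{4 x^{5} + 4 x^{4} + 4 x^{3} + 4 x^{2}}
This equals f(x) exactly, so the claim holds.

Valid - differentiating G returns exactly f.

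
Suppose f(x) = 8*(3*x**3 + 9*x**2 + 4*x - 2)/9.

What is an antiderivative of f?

f matches the chain-rule pattern g'(h)*h' with inner function h(x) = x**2 + 2*x - 2/3; substituting u = h(x) collapses the integral.
Check: d/dx[2*(3*x**2 + 6*x - 2)**2/27] = 8*x**3/3 + 8*x**2 + 32*x/9 - 16/9, which equals f(x).

An antiderivative is F(x) = 2*(3*x**2 + 6*x - 2)**2/27.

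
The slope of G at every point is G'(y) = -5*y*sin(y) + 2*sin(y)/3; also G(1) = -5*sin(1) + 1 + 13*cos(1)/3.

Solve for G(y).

G(y) = 5*y*cos(y) - 5*sin(y) - 2*cos(y)/3 + 1

Integrate term by term and add the pieces.
A general antiderivative is 5*y*cos(y) - 5*sin(y) - 2*cos(y)/3 + C.
The condition gives C = -5*sin(1) + 1 + 13*cos(1)/3 - (-5*sin(1) + 13*cos(1)/3) = 1.
So G(y) = 5*y*cos(y) - 5*sin(y) - 2*cos(y)/3 + 1.
Check: d/dy[5*y*cos(y) - 5*sin(y) - 2*cos(y)/3 + 1] = -5*y*sin(y) + 2*sin(y)/3 = G'(y).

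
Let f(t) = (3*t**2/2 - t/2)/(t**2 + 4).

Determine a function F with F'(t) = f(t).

An antiderivative is F(t) = (6*t - log(t**2 + 4) - 12*atan(t/2))/4.

Check any antiderivative F(t) by computing F'(t) and comparing it with f(t).
Check: d/dt[(6*t - log(t**2 + 4) - 12*atan(t/2))/4] = (3*t**2 - t)/(2*t**2 + 8), which equals f(t).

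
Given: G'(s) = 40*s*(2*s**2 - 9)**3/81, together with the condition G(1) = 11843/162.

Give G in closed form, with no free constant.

The substitution u = 3 - 2*s**2/3 works: G'(s) is exactly (dG/du)*(du/ds) for that inner function.
A general antiderivative is 5*(3 - 2*s**2/3)**4/2 + C.
The condition gives C = 11843/162 - (12005/162) = -1.
So G(s) = 40*s**8/81 - 80*s**6/9 + 60*s**4 - 180*s**2 + 403/2.
Check: d/ds[40*s**8/81 - 80*s**6/9 + 60*s**4 - 180*s**2 + 403/2] = 320*s**7/81 - 160*s**5/3 + 240*s**3 - 360*s, which equals G'(s).

G(s) = 40*s**8/81 - 80*s**6/9 + 60*s**4 - 180*s**2 + 403/2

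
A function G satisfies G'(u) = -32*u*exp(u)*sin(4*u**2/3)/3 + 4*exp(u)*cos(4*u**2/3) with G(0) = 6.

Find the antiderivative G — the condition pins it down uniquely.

G'(u) has the shape v'r + vr' for v = 4*cos(4*u**2/3) and r = exp(u) — it is the derivative of the product v*r.
A general antiderivative is 4*exp(u)*cos(4*u**2/3) + C.
The condition gives C = 6 - (4) = 2.
So G(u) = 4*exp(u)*cos(4*u**2/3) + 2.
Check: d/du[4*exp(u)*cos(4*u**2/3) + 2] = -32*u*exp(u)*sin(4*u**2/3)/3 + 4*exp(u)*cos(4*u**2/3) = G'(u).

G(u) = 4*exp(u)*cos(4*u**2/3) + 2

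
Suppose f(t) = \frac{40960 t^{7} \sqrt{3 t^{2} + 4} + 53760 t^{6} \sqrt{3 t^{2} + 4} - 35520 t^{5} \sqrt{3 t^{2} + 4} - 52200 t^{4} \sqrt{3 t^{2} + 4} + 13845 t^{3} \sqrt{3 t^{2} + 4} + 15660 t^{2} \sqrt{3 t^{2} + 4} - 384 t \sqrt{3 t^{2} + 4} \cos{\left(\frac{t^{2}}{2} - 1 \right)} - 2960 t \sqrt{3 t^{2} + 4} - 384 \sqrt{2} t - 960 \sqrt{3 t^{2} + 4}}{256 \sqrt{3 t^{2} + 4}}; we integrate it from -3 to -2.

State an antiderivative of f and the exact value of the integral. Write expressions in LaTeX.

Any candidate F(t) must reproduce f(t) exactly when differentiated.
F(t) = \frac{20480 t^{8} + 30720 t^{7} - 23680 t^{6} - 41760 t^{5} + 13845 t^{4} + 20880 t^{3} - 5920 t^{2} - 3840 t - 512 \sqrt{2} \sqrt{3 t^{2} + 4} - 1536 \sin{\left(\frac{t^{2}}{2} - 1 \right)} + 1280}{1024} is an antiderivative of f.
Check: d/dt[\frac{20480 t^{8} + 30720 t^{7} - 23680 t^{6} - 41760 t^{5} + 13845 t^{4} + 20880 t^{3} - 5920 t^{2} - 3840 t - 512 \sqrt{2} \sqrt{3 t^{2} + 4} - 1536 \sin{\left(\frac{t^{2}}{2} - 1 \right)} + 1280}{1024}] = \frac{40960 t^{7} \sqrt{3 t^{2} + 4} + 53760 t^{6} \sqrt{3 t^{2} + 4} - 35520 t^{5} \sqrt{3 t^{2} + 4} - 52200 t^{4} \sqrt{3 t^{2} + 4} + 13845 t^{3} \sqrt{3 t^{2} + 4} + 15660 t^{2} \sqrt{3 t^{2} + 4} - 384 t \sqrt{3 t^{2} + 4} \cos{\left(\frac{t^{2}}{2} - 1 \right)} - 2960 t \sqrt{3 t^{2} + 4} - 384 \sqrt{2} t - 960 \sqrt{3 t^{2} + 4}}{256 \sqrt{3 t^{2} + 4}} = f(t).
F(-2) = - 2 \sqrt{2} - \frac{3 \sin{\left(1 \right)}}{2} + \frac{73205}{64}; F(-3) = - \frac{\sqrt{62}}{2} - \frac{3 \sin{\left(\frac{7}{2} \right)}}{2} + \frac{60586805}{1024}.
Integral = F(-2) - F(-3) = - \frac{59415525}{1024} - 2 \sqrt{2} - \frac{3 \sin{\left(1 \right)}}{2} + \frac{3 \sin{\left(\frac{7}{2} \right)}}{2} + \frac{\sqrt{62}}{2}.

Antiderivative: F(t) = \frac{20480 t^{8} + 30720 t^{7} - 23680 t^{6} - 41760 t^{5} + 13845 t^{4} + 20880 t^{3} - 5920 t^{2} - 3840 t - 512 \sqrt{2} \sqrt{3 t^{2} + 4} - 1536 \sin{\left(\frac{t^{2}}{2} - 1 \right)} + 1280}{1024}; value = - \frac{59415525}{1024} - 2 \sqrt{2} - \frac{3 \sin{\left(1 \right)}}{2} + \frac{3 \sin{\left(\frac{7}{2} \right)}}{2} + \frac{\sqrt{62}}{2}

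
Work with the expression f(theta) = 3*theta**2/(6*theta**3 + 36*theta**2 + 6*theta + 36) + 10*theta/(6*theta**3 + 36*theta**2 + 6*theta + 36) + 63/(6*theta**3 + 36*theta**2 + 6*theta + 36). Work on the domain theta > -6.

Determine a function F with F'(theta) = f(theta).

The integrand splits into summands that can be handled one at a time.
Check: d/dtheta[log(theta/2 + 3)/2 + 5*atan(theta)/3] = (3*theta**2 + 10*theta + 63)/(6*theta**3 + 36*theta**2 + 6*theta + 36), which equals f(theta).

An antiderivative is F(theta) = log(theta/2 + 3)/2 + 5*atan(theta)/3.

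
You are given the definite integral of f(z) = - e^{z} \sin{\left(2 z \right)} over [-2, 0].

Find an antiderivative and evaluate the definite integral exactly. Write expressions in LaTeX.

Antiderivative: F(z) = - \frac{e^{z} \sin{\left(2 z \right)}}{5} + \frac{2 e^{z} \cos{\left(2 z \right)}}{5}; value = - \frac{\sin{\left(4 \right)}}{5 e^{2}} - \frac{2 \cos{\left(4 \right)}}{5 e^{2}} + \frac{2}{5}

Check any antiderivative F(z) by computing F'(z) and comparing it with f(z).
F(z) = - \frac{e^{z} \sin{\left(2 z \right)}}{5} + \frac{2 e^{z} \cos{\left(2 z \right)}}{5} is an antiderivative of f.
Check: d/dz[- \frac{e^{z} \sin{\left(2 z \right)}}{5} + \frac{2 e^{z} \cos{\left(2 z \right)}}{5}] = - e^{z} \sin{\left(2 z \right)} = f(z).
F(0) = \frac{2}{5}; F(-2) = \frac{2 \cos{\left(4 \right)}}{5 e^{2}} + \frac{\sin{\left(4 \right)}}{5 e^{2}}.
Integral = F(0) - F(-2) = - \frac{\sin{\left(4 \right)}}{5 e^{2}} - \frac{2 \cos{\left(4 \right)}}{5 e^{2}} + \frac{2}{5}.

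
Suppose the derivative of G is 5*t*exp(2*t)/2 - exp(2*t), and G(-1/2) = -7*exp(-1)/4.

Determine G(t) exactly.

G'(t) has the shape u'v + uv' for u = 5*t/4 - 9/8 and v = exp(2*t) — it is the derivative of the product u*v.
A general antiderivative is (10*t - 9)*exp(2*t)/8 + C.
The condition gives C = -7*exp(-1)/4 - (-7*exp(-1)/4) = 0.
So G(t) = (10*t - 9)*exp(2*t)/8.
Check: d/dt[(10*t - 9)*exp(2*t)/8] = 5*t*exp(2*t)/2 - exp(2*t) = G'(t).

G(t) = (10*t - 9)*exp(2*t)/8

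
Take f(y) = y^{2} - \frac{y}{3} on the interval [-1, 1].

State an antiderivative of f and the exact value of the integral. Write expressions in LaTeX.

The integrand splits into summands that can be handled one at a time.
F(y) = \frac{y^{3}}{3} - \frac{y^{2}}{6} is an antiderivative of f.
Check: d/dy[\frac{y^{3}}{3} - \frac{y^{2}}{6}] = y^{2} - \frac{y}{3} = f(y).
F(1) = \frac{1}{6}; F(-1) = - \frac{1}{2}.
Integral = F(1) - F(-1) = \frac{2}{3}.

Antiderivative: F(y) = \frac{y^{3}}{3} - \frac{y^{2}}{6}; value = \frac{2}{3}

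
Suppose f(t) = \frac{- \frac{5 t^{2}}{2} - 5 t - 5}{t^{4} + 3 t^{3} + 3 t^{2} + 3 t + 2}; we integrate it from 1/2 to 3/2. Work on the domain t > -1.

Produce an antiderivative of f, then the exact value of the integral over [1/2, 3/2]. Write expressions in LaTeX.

Factor the denominator (2 \left(t + 1\right) \left(t + 2\right) \left(t^{2} + 1\right)) and decompose: f = \frac{t - 7}{4 \left(t^{2} + 1\right)} + \frac{1}{t + 2} - \frac{5}{4 \left(t + 1\right)}; each piece integrates to a log, atan, or power term.
F(t) = \frac{- 10 \log{\left(t + 1 \right)} + 8 \log{\left(t + 2 \right)} + \log{\left(t^{2} + 1 \right)} - 14 \operatorname{atan}{\left(t \right)}}{8} is an antiderivative of f.
Check: d/dt[\frac{- 10 \log{\left(t + 1 \right)} + 8 \log{\left(t + 2 \right)} + \log{\left(t^{2} + 1 \right)} - 14 \operatorname{atan}{\left(t \right)}}{8}] = \frac{- 5 t^{2} - 10 t - 10}{2 t^{4} + 6 t^{3} + 6 t^{2} + 6 t + 4}, which equals f(t).
F(3/2) = - \frac{7 \operatorname{atan}{\left(\frac{3}{2} \right)}}{4} - \frac{5 \log{\left(\frac{5}{2} \right)}}{4} + \frac{\log{\left(\frac{13}{4} \right)}}{8} + \log{\left(\frac{7}{2} \right)}; F(1/2) = - \frac{7 \operatorname{atan}{\left(\frac{1}{2} \right)}}{4} - \frac{5 \log{\left(\frac{3}{2} \right)}}{4} + \frac{\log{\left(\frac{5}{4} \right)}}{8} + \log{\left(\frac{5}{2} \right)}.
Integral = F(3/2) - F(1/2) = - \frac{9 \log{\left(\frac{5}{2} \right)}}{4} - \frac{7 \operatorname{atan}{\left(\frac{3}{2} \right)}}{4} - \frac{\log{\left(\frac{5}{4} \right)}}{8} + \frac{\log{\left(\frac{13}{4} \right)}}{8} + \frac{5 \log{\left(\frac{3}{2} \right)}}{4} + \frac{7 \operatorname{atan}{\left(\frac{1}{2} \right)}}{4} + \log{\left(\frac{7}{2} \right)}.

Antiderivative: F(t) = \frac{- 10 \log{\left(t + 1 \right)} + 8 \log{\left(t + 2 \right)} + \log{\left(t^{2} + 1 \right)} - 14 \operatorname{atan}{\left(t \right)}}{8}; value = - \frac{9 \log{\left(\frac{5}{2} \right)}}{4} - \frac{7 \operatorname{atan}{\left(\frac{3}{2} \right)}}{4} - \frac{\log{\left(\frac{5}{4} \right)}}{8} + \frac{\log{\left(\frac{13}{4} \right)}}{8} + \frac{5 \log{\left(\frac{3}{2} \right)}}{4} + \frac{7 \operatorname{atan}{\left(\frac{1}{2} \right)}}{4} + \log{\left(\frac{7}{2} \right)}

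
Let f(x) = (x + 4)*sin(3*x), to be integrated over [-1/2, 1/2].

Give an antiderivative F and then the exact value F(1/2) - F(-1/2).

A candidate is checked by its d/dx: the result must match f(x).
F(x) = -(3*x*cos(3*x) - sin(3*x) + 12*cos(3*x))/9 is an antiderivative of f.
Check: d/dx[-(3*x*cos(3*x) - sin(3*x) + 12*cos(3*x))/9] = x*sin(3*x) + 4*sin(3*x), which equals f(x).
F(1/2) = -3*cos(3/2)/2 + sin(3/2)/9; F(-1/2) = -sin(3/2)/9 - 7*cos(3/2)/6.
Integral = F(1/2) - F(-1/2) = -cos(3/2)/3 + 2*sin(3/2)/9.

Antiderivative: F(x) = -(3*x*cos(3*x) - sin(3*x) + 12*cos(3*x))/9; value = -cos(3/2)/3 + 2*sin(3/2)/9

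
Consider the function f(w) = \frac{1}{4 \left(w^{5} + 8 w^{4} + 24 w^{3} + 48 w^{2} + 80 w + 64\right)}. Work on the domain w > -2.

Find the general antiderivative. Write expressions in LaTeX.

Factor the denominator (4 \left(w + 2\right)^{2} \left(w + 4\right) \left(w^{2} + 4\right)) and decompose: f = - \frac{w + 1}{320 \left(w^{2} + 4\right)} + \frac{1}{320 \left(w + 4\right)} + \frac{1}{64 \left(w + 2\right)^{2}}; each piece integrates to a log, atan, or power term.
Check: d/dw[\frac{\log{\left(w + 4 \right)}}{320} - \frac{\log{\left(w^{2} + 4 \right)}}{640} - \frac{\operatorname{atan}{\left(\frac{w}{2} \right)}}{640} - \frac{1}{64 w + 128}] = \frac{1}{4 w^{5} + 32 w^{4} + 96 w^{3} + 192 w^{2} + 320 w + 256}, which equals f(w).

F(w) = \frac{\log{\left(w + 4 \right)}}{320} - \frac{\log{\left(w^{2} + 4 \right)}}{640} - \frac{\operatorname{atan}{\left(\frac{w}{2} \right)}}{640} - \frac{1}{64 w + 128} + C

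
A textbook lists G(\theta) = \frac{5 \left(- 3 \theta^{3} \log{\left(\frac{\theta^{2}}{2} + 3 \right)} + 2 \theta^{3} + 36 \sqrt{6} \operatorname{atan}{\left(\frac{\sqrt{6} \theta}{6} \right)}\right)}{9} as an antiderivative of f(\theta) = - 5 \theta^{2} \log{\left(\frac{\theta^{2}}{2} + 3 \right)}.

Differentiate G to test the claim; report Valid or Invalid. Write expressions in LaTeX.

Invalid: d/d\theta[G] - f = 20, which is not 0.

d/d\theta[G] = - 5 \theta^{2} \log{\left(\frac{\theta^{2}}{2} + 3 \right)} + 20
d/d\theta[G] - f(\theta) = 20 != 0.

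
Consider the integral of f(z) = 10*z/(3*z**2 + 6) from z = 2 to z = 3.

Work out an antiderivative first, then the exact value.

f matches the chain-rule pattern g'(h)*h' with inner function h(z) = 3*z**2 + 6; substituting u = h(z) collapses the integral.
F(z) = 5*log(3*z**2 + 6)/3 is an antiderivative of f.
Check: d/dz[5*log(3*z**2 + 6)/3] = 10*z/(3*z**2 + 6) = f(z).
F(3) = 5*log(33)/3; F(2) = 5*log(18)/3.
Integral = F(3) - F(2) = -5*log(18)/3 + 5*log(33)/3.

Antiderivative: F(z) = 5*log(3*z**2 + 6)/3; value = -5*log(18)/3 + 5*log(33)/3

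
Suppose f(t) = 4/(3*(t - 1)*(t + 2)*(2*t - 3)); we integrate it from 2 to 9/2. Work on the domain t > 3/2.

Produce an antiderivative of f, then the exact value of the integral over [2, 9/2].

Antiderivative: F(t) = 8*log(t - 3/2)/21 - 4*log(t - 1)/9 + 4*log(t + 2)/63; value = -4*log(7/2)/9 - 4*log(4)/63 + 4*log(13/2)/63 + 8*log(2)/21 + 8*log(3)/21

The denominator factors as 3*(t - 1)*(t + 2)*(2*t - 3); partial fractions split f into directly integrable pieces: 16/(21*(2*t - 3)) + 4/(63*(t + 2)) - 4/(9*(t - 1)).
F(t) = 8*log(t - 3/2)/21 - 4*log(t - 1)/9 + 4*log(t + 2)/63 is an antiderivative of f.
Check: d/dt[8*log(t - 3/2)/21 - 4*log(t - 1)/9 + 4*log(t + 2)/63] = 4/(6*t**3 - 3*t**2 - 21*t + 18), which equals f(t).
F(9/2) = -4*log(7/2)/9 + 4*log(13/2)/63 + 8*log(3)/21; F(2) = -8*log(2)/21 + 4*log(4)/63.
Integral = F(9/2) - F(2) = -4*log(7/2)/9 - 4*log(4)/63 + 4*log(13/2)/63 + 8*log(2)/21 + 8*log(3)/21.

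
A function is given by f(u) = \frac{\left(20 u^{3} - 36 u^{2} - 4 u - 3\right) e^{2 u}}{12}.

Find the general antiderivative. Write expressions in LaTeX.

f has the shape v'r + vr' for v = \frac{5 u^{3}}{6} - \frac{11 u^{2}}{4} + \frac{31 u}{12} - \frac{17}{12} and r = e^{2 u} — it is the derivative of the product v*r.
Check: d/du[\frac{5 u^{3} e^{2 u}}{6} - \frac{11 u^{2} e^{2 u}}{4} + \frac{31 u e^{2 u}}{12} - \frac{17 e^{2 u}}{12}] = \frac{5 u^{3} e^{2 u}}{3} - 3 u^{2} e^{2 u} - \frac{u e^{2 u}}{3} - \frac{e^{2 u}}{4}, which equals f(u).

F(u) = \frac{5 u^{3} e^{2 u}}{6} - \frac{11 u^{2} e^{2 u}}{4} + \frac{31 u e^{2 u}}{12} - \frac{17 e^{2 u}}{12} + C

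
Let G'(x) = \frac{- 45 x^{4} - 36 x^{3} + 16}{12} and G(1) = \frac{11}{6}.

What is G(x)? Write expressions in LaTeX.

The proposed G(x) is checked by its d/dx: the result must match the given G'(x).
A general antiderivative is - \frac{3 x^{5}}{4} - \frac{3 x^{4}}{4} + \frac{4 x}{3} + C.
The condition gives C = \frac{11}{6} - (- \frac{1}{6}) = 2.
So G(x) = - \frac{3 x^{5}}{4} - \frac{3 x^{4}}{4} + \frac{4 x}{3} + 2.
Check: d/dx[- \frac{3 x^{5}}{4} - \frac{3 x^{4}}{4} + \frac{4 x}{3} + 2] = - \frac{15 x^{4}}{4} - 3 x^{3} + \frac{4}{3}, which equals G'(x).

G(x) = - \frac{3 x^{5}}{4} - \frac{3 x^{4}}{4} + \frac{4 x}{3} + 2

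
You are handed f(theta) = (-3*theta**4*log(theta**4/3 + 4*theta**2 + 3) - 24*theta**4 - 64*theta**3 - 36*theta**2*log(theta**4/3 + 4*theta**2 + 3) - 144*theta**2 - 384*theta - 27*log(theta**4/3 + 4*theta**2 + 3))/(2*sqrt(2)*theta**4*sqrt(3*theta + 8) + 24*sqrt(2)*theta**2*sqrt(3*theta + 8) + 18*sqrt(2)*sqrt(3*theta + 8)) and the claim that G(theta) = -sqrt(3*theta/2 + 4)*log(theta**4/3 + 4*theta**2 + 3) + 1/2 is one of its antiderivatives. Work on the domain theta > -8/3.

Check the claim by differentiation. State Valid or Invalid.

Valid: G'(theta) = f(theta).

d/dtheta[G] = (-3*theta**4*log(theta**4/3 + 4*theta**2 + 3) - 24*theta**4 - 64*theta**3 - 36*theta**2*log(theta**4/3 + 4*theta**2 + 3) - 144*theta**2 - 384*theta - 27*log(theta**4/3 + 4*theta**2 + 3))/(2*sqrt(2)*theta**4*sqrt(3*theta + 8) + 24*sqrt(2)*theta**2*sqrt(3*theta + 8) + 18*sqrt(2)*sqrt(3*theta + 8))
This equals f(theta) exactly, so the claim holds.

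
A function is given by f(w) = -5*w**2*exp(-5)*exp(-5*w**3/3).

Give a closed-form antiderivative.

An antiderivative is F(w) = exp(-5)*exp(-5*w**3/3).

f matches the chain-rule pattern g'(h)*h' with inner function h(w) = -5*w**3/3 - 5; substituting u = h(w) collapses the integral.
Check: d/dw[exp(-5)*exp(-5*w**3/3)] = -5*w**2*exp(-5)*exp(-5*w**3/3) = f(w).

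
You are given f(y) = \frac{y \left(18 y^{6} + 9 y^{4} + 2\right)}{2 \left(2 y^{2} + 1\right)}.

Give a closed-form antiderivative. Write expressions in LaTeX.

Since d/dy undoes antidifferentiation here, F'(y) = f(y) is required of F(y).
Check: d/dy[\frac{3 y^{6}}{4} + \frac{\log{\left(3 y^{2} + \frac{3}{2} \right)}}{4}] = \frac{18 y^{7} + 9 y^{5} + 2 y}{4 y^{2} + 2}, which equals f(y).

An antiderivative is F(y) = \frac{3 y^{6}}{4} + \frac{\log{\left(3 y^{2} + \frac{3}{2} \right)}}{4}.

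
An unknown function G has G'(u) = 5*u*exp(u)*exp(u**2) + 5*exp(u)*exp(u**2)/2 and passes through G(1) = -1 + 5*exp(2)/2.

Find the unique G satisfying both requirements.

G(u) = (5*exp(u)*exp(u**2) - 2)/2

The substitution w = u**2 + u works: G'(u) is exactly (dG/dw)*(dw/du) for that inner function.
A general antiderivative is 5*exp(u**2 + u)/2 + C.
The condition gives C = -1 + 5*exp(2)/2 - (5*exp(2)/2) = -1.
So G(u) = (5*exp(u)*exp(u**2) - 2)/2.
Check: d/du[(5*exp(u)*exp(u**2) - 2)/2] = 5*u*exp(u)*exp(u**2) + 5*exp(u)*exp(u**2)/2 = G'(u).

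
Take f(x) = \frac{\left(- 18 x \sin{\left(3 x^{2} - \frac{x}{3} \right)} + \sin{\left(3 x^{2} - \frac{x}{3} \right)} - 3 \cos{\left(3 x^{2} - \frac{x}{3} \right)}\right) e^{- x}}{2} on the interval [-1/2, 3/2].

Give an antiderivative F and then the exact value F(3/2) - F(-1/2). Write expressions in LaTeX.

Antiderivative: F(x) = \frac{3 e^{- x} \cos{\left(3 x^{2} - \frac{x}{3} \right)}}{2}; value = - \frac{3 e^{\frac{1}{2}} \cos{\left(\frac{11}{12} \right)}}{2} + \frac{3 \cos{\left(\frac{25}{4} \right)}}{2 e^{\frac{3}{2}}}

Recognize the product-rule pattern: f = u'v + uv' with u = \frac{3 \cos{\left(3 x^{2} - \frac{x}{3} \right)}}{2}, v = e^{- x}, so integration by parts undoes it.
F(x) = \frac{3 e^{- x} \cos{\left(3 x^{2} - \frac{x}{3} \right)}}{2} is an antiderivative of f.
Check: d/dx[\frac{3 e^{- x} \cos{\left(3 x^{2} - \frac{x}{3} \right)}}{2}] = \frac{\left(- 18 x \sin{\left(3 x^{2} - \frac{x}{3} \right)} + \sin{\left(3 x^{2} - \frac{x}{3} \right)} - 3 \cos{\left(3 x^{2} - \frac{x}{3} \right)}\right) e^{- x}}{2} = f(x).
F(3/2) = \frac{3 \cos{\left(\frac{25}{4} \right)}}{2 e^{\frac{3}{2}}}; F(-1/2) = \frac{3 e^{\frac{1}{2}} \cos{\left(\frac{11}{12} \right)}}{2}.
Integral = F(3/2) - F(-1/2) = - \frac{3 e^{\frac{1}{2}} \cos{\left(\frac{11}{12} \right)}}{2} + \frac{3 \cos{\left(\frac{25}{4} \right)}}{2 e^{\frac{3}{2}}}.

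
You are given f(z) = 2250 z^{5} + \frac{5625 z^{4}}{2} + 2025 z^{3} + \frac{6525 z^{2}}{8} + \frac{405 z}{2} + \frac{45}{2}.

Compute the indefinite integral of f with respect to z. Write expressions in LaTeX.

F(z) = 375 z^{6} + \frac{1125 z^{5}}{2} + \frac{2025 z^{4}}{4} + \frac{2175 z^{3}}{8} + \frac{405 z^{2}}{4} + \frac{45 z}{2} + C

The substitution u = 5 z^{2} + \frac{5 z}{2} + 1 works: f is exactly (dF/du)*(du/dz) for that inner function.
Check: d/dz[375 z^{6} + \frac{1125 z^{5}}{2} + \frac{2025 z^{4}}{4} + \frac{2175 z^{3}}{8} + \frac{405 z^{2}}{4} + \frac{45 z}{2}] = 2250 z^{5} + \frac{5625 z^{4}}{2} + 2025 z^{3} + \frac{6525 z^{2}}{8} + \frac{405 z}{2} + \frac{45}{2} = f(z).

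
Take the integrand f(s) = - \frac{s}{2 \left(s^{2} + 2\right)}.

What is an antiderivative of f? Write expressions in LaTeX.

An antiderivative is F(s) = - \frac{\log{\left(s^{2} + 2 \right)}}{4}.

The substitution u = s^{2} + 2 works: f is exactly (dF/du)*(du/ds) for that inner function.
Check: d/ds[- \frac{\log{\left(s^{2} + 2 \right)}}{4}] = - \frac{s}{2 s^{2} + 4}, which equals f(s).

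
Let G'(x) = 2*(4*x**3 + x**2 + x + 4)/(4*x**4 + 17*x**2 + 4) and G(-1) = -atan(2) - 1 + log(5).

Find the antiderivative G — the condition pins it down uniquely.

G(x) = log(x**2 + 4) + atan(2*x) - 1

A candidate passes only if d/dx[G] lands on the given G'(x) exactly.
A general antiderivative is log(x**2 + 4) + atan(2*x) + C.
The condition gives C = -atan(2) - 1 + log(5) - (-atan(2) + log(5)) = -1.
So G(x) = log(x**2 + 4) + atan(2*x) - 1.
Check: d/dx[log(x**2 + 4) + atan(2*x) - 1] = (8*x**3 + 2*x**2 + 2*x + 8)/(4*x**4 + 17*x**2 + 4), which equals G'(x).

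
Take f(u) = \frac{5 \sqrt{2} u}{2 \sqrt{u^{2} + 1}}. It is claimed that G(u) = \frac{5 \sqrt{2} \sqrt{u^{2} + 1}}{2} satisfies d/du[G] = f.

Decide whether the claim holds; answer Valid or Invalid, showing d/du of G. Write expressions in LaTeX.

Valid: G'(u) = f(u).

d/du[G] = \frac{5 \sqrt{2} u}{2 \sqrt{u^{2} + 1}}
This equals f(u) exactly, so the claim holds.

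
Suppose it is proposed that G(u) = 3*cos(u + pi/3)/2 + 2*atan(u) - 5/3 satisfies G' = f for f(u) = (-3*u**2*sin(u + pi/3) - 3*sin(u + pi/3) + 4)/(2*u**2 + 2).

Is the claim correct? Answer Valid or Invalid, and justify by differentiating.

Valid. The derivative of G reproduces f.

d/du[G] = (-3*u**2*sin(u + pi/3) - 3*sin(u + pi/3) + 4)/(2*u**2 + 2)
This equals f(u) exactly, so the claim holds.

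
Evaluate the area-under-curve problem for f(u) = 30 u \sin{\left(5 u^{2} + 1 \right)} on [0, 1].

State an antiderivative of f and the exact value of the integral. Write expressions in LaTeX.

The substitution w = 5 u^{2} + 1 works: f is exactly (dF/dw)*(dw/du) for that inner function.
F(u) = - 3 \cos{\left(5 u^{2} + 1 \right)} is an antiderivative of f.
Check: d/du[- 3 \cos{\left(5 u^{2} + 1 \right)}] = 30 u \sin{\left(5 u^{2} + 1 \right)} = f(u).
F(1) = - 3 \cos{\left(6 \right)}; F(0) = - 3 \cos{\left(1 \right)}.
Integral = F(1) - F(0) = - 3 \cos{\left(6 \right)} + 3 \cos{\left(1 \right)}.

Antiderivative: F(u) = - 3 \cos{\left(5 u^{2} + 1 \right)}; value = - 3 \cos{\left(6 \right)} + 3 \cos{\left(1 \right)}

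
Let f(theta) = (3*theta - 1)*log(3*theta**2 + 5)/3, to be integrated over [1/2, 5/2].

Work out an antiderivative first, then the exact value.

Antiderivative: F(theta) = theta**2*log(3*theta**2 + 5)/2 - theta**2/2 - theta*log(3*theta**2 + 5)/3 + 2*theta/3 + 5*log(theta**2 + 5/3)/6 - 2*sqrt(15)*atan(sqrt(15)*theta/5)/9; value = -5/3 - 2*sqrt(15)*atan(sqrt(15)/2)/9 - 5*log(23/12)/6 + log(23/4)/24 + 2*sqrt(15)*atan(sqrt(15)/10)/9 + 5*log(95/12)/6 + 55*log(95/4)/24

Check any antiderivative F(theta) by computing F'(theta) and comparing it with f(theta).
F(theta) = theta**2*log(3*theta**2 + 5)/2 - theta**2/2 - theta*log(3*theta**2 + 5)/3 + 2*theta/3 + 5*log(theta**2 + 5/3)/6 - 2*sqrt(15)*atan(sqrt(15)*theta/5)/9 is an antiderivative of f.
Check: d/dtheta[theta**2*log(3*theta**2 + 5)/2 - theta**2/2 - theta*log(3*theta**2 + 5)/3 + 2*theta/3 + 5*log(theta**2 + 5/3)/6 - 2*sqrt(15)*atan(sqrt(15)*theta/5)/9] = theta*log(3*theta**2 + 5) - log(3*theta**2 + 5)/3, which equals f(theta).
F(5/2) = -35/24 - 2*sqrt(15)*atan(sqrt(15)/2)/9 + 5*log(95/12)/6 + 55*log(95/4)/24; F(1/2) = -2*sqrt(15)*atan(sqrt(15)/10)/9 - log(23/4)/24 + 5/24 + 5*log(23/12)/6.
Integral = F(5/2) - F(1/2) = -5/3 - 2*sqrt(15)*atan(sqrt(15)/2)/9 - 5*log(23/12)/6 + log(23/4)/24 + 2*sqrt(15)*atan(sqrt(15)/10)/9 + 5*log(95/12)/6 + 55*log(95/4)/24.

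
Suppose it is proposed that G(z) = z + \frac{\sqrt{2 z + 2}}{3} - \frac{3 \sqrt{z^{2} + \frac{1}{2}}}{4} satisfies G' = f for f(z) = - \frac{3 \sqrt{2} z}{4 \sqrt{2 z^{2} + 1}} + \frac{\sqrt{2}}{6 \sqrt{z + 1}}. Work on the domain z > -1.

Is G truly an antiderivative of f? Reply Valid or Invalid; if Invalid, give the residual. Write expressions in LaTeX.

Invalid: d/dz[G] - f = 1, which is not 0.

d/dz[G] = \frac{- 9 \sqrt{2} z \sqrt{z + 1} + 12 \sqrt{z + 1} \sqrt{2 z^{2} + 1} + 2 \sqrt{2} \sqrt{2 z^{2} + 1}}{12 \sqrt{z + 1} \sqrt{2 z^{2} + 1}}
d/dz[G] - f(z) = 1 != 0.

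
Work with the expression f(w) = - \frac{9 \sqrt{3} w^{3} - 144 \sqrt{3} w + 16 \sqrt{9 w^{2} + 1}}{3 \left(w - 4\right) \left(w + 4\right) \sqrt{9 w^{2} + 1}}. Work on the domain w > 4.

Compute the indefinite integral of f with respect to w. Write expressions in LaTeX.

F(w) = \frac{- \sqrt{3} \sqrt{9 w^{2} + 1} + 2 \log{\left(\frac{w}{2} + 2 \right)} - 2 \log{\left(w - 4 \right)}}{3} + C

Check any antiderivative F(w) by computing F'(w) and comparing it with f(w).
Check: d/dw[\frac{- \sqrt{3} \sqrt{9 w^{2} + 1} + 2 \log{\left(\frac{w}{2} + 2 \right)} - 2 \log{\left(w - 4 \right)}}{3}] = \frac{- 9 \sqrt{3} w^{3} + 144 \sqrt{3} w - 16 \sqrt{9 w^{2} + 1}}{3 w^{2} \sqrt{9 w^{2} + 1} - 48 \sqrt{9 w^{2} + 1}}, which equals f(w).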